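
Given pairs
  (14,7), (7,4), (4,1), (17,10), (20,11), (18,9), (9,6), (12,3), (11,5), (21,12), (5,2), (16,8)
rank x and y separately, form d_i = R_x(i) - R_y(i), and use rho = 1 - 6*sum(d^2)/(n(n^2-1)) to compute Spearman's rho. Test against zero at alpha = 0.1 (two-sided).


Step 1: Rank x and y separately (midranks; no ties here).
rank(x): 14->7, 7->3, 4->1, 17->9, 20->11, 18->10, 9->4, 12->6, 11->5, 21->12, 5->2, 16->8
rank(y): 7->7, 4->4, 1->1, 10->10, 11->11, 9->9, 6->6, 3->3, 5->5, 12->12, 2->2, 8->8
Step 2: d_i = R_x(i) - R_y(i); compute d_i^2.
  (7-7)^2=0, (3-4)^2=1, (1-1)^2=0, (9-10)^2=1, (11-11)^2=0, (10-9)^2=1, (4-6)^2=4, (6-3)^2=9, (5-5)^2=0, (12-12)^2=0, (2-2)^2=0, (8-8)^2=0
sum(d^2) = 16.
Step 3: rho = 1 - 6*16 / (12*(12^2 - 1)) = 1 - 96/1716 = 0.944056.
Step 4: Under H0, t = rho * sqrt((n-2)/(1-rho^2)) = 9.0525 ~ t(10).
Step 5: Two-sided p-value from the t-distribution with 10 df = 0.000004.
Step 6: alpha = 0.1. reject H0.

rho = 0.9441, p = 0.000004, reject H0 at alpha = 0.1.


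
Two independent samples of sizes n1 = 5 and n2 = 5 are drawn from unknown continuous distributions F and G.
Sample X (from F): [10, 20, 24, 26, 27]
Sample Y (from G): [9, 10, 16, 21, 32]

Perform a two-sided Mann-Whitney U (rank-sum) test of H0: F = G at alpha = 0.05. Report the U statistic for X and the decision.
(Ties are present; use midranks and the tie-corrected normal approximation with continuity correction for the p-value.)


Step 1: Combine and sort all 10 observations; assign midranks.
sorted (value, group): (9,Y), (10,X), (10,Y), (16,Y), (20,X), (21,Y), (24,X), (26,X), (27,X), (32,Y)
ranks: 9->1, 10->2.5, 10->2.5, 16->4, 20->5, 21->6, 24->7, 26->8, 27->9, 32->10
Step 2: Rank sum for X: R1 = 2.5 + 5 + 7 + 8 + 9 = 31.5.
Step 3: U_X = R1 - n1(n1+1)/2 = 31.5 - 5*6/2 = 31.5 - 15 = 16.5.
       U_Y = n1*n2 - U_X = 25 - 16.5 = 8.5.
Step 4: Ties are present, so use the tie-corrected normal approximation (with continuity correction) for the p-value.
Step 5: p-value = 0.463344; compare to alpha = 0.05. fail to reject H0.

U_X = 16.5, p = 0.463344, fail to reject H0 at alpha = 0.05.


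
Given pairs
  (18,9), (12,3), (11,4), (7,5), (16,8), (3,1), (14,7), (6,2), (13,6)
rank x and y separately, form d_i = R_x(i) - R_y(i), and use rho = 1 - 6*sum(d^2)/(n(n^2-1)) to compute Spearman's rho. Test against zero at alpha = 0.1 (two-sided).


Step 1: Rank x and y separately (midranks; no ties here).
rank(x): 18->9, 12->5, 11->4, 7->3, 16->8, 3->1, 14->7, 6->2, 13->6
rank(y): 9->9, 3->3, 4->4, 5->5, 8->8, 1->1, 7->7, 2->2, 6->6
Step 2: d_i = R_x(i) - R_y(i); compute d_i^2.
  (9-9)^2=0, (5-3)^2=4, (4-4)^2=0, (3-5)^2=4, (8-8)^2=0, (1-1)^2=0, (7-7)^2=0, (2-2)^2=0, (6-6)^2=0
sum(d^2) = 8.
Step 3: rho = 1 - 6*8 / (9*(9^2 - 1)) = 1 - 48/720 = 0.933333.
Step 4: Under H0, t = rho * sqrt((n-2)/(1-rho^2)) = 6.8783 ~ t(7).
Step 5: Two-sided p-value from the t-distribution with 7 df = 0.000236.
Step 6: alpha = 0.1. reject H0.

rho = 0.9333, p = 0.000236, reject H0 at alpha = 0.1.


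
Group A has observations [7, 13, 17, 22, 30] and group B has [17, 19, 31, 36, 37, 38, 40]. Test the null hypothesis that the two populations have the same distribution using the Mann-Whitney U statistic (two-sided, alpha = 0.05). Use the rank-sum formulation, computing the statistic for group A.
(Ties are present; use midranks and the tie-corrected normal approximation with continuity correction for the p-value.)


Step 1: Combine and sort all 12 observations; assign midranks.
sorted (value, group): (7,X), (13,X), (17,X), (17,Y), (19,Y), (22,X), (30,X), (31,Y), (36,Y), (37,Y), (38,Y), (40,Y)
ranks: 7->1, 13->2, 17->3.5, 17->3.5, 19->5, 22->6, 30->7, 31->8, 36->9, 37->10, 38->11, 40->12
Step 2: Rank sum for X: R1 = 1 + 2 + 3.5 + 6 + 7 = 19.5.
Step 3: U_X = R1 - n1(n1+1)/2 = 19.5 - 5*6/2 = 19.5 - 15 = 4.5.
       U_Y = n1*n2 - U_X = 35 - 4.5 = 30.5.
Step 4: Ties are present, so use the tie-corrected normal approximation (with continuity correction) for the p-value.
Step 5: p-value = 0.041997; compare to alpha = 0.05. reject H0.

U_X = 4.5, p = 0.041997, reject H0 at alpha = 0.05.


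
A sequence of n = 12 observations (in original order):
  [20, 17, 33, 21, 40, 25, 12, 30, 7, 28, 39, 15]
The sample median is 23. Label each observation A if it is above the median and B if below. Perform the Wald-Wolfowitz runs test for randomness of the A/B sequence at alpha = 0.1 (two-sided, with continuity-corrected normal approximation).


Step 1: Compute median = 23; label A = above, B = below.
Labels in order: BBABAABABAAB  (n_A = 6, n_B = 6)
Step 2: Count runs R = 9.
Step 3: Under H0 (random ordering), E[R] = 2*n_A*n_B/(n_A+n_B) + 1 = 2*6*6/12 + 1 = 7.0000.
        Var[R] = 2*n_A*n_B*(2*n_A*n_B - n_A - n_B) / ((n_A+n_B)^2 * (n_A+n_B-1)) = 4320/1584 = 2.7273.
        SD[R] = 1.6514.
Step 4: Continuity-corrected z = (R - 0.5 - E[R]) / SD[R] = (9 - 0.5 - 7.0000) / 1.6514 = 0.9083.
Step 5: Two-sided p-value via normal approximation = 2*(1 - Phi(|z|)) = 0.363722.
Step 6: alpha = 0.1. fail to reject H0.

R = 9, z = 0.9083, p = 0.363722, fail to reject H0.


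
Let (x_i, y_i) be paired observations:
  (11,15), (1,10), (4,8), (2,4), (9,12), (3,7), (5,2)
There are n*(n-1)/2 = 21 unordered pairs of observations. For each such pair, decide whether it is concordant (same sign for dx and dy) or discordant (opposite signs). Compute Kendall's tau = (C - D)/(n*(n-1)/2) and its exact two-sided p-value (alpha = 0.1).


Step 1: Enumerate the 21 unordered pairs (i,j) with i<j and classify each by sign(x_j-x_i) * sign(y_j-y_i).
  (1,2):dx=-10,dy=-5->C; (1,3):dx=-7,dy=-7->C; (1,4):dx=-9,dy=-11->C; (1,5):dx=-2,dy=-3->C
  (1,6):dx=-8,dy=-8->C; (1,7):dx=-6,dy=-13->C; (2,3):dx=+3,dy=-2->D; (2,4):dx=+1,dy=-6->D
  (2,5):dx=+8,dy=+2->C; (2,6):dx=+2,dy=-3->D; (2,7):dx=+4,dy=-8->D; (3,4):dx=-2,dy=-4->C
  (3,5):dx=+5,dy=+4->C; (3,6):dx=-1,dy=-1->C; (3,7):dx=+1,dy=-6->D; (4,5):dx=+7,dy=+8->C
  (4,6):dx=+1,dy=+3->C; (4,7):dx=+3,dy=-2->D; (5,6):dx=-6,dy=-5->C; (5,7):dx=-4,dy=-10->C
  (6,7):dx=+2,dy=-5->D
Step 2: C = 14, D = 7, total pairs = 21.
Step 3: tau = (C - D)/(n(n-1)/2) = (14 - 7)/21 = 0.333333.
Step 4: Exact two-sided p-value (enumerate n! = 5040 permutations of y under H0): p = 0.381349.
Step 5: alpha = 0.1. fail to reject H0.

tau_b = 0.3333 (C=14, D=7), p = 0.381349, fail to reject H0.


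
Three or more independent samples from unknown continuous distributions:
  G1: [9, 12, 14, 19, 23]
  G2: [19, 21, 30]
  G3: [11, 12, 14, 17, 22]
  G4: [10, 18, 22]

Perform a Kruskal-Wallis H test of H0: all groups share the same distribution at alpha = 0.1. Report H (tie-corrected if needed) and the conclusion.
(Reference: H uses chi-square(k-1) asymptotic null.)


Step 1: Combine all N = 16 observations and assign midranks.
sorted (value, group, rank): (9,G1,1), (10,G4,2), (11,G3,3), (12,G1,4.5), (12,G3,4.5), (14,G1,6.5), (14,G3,6.5), (17,G3,8), (18,G4,9), (19,G1,10.5), (19,G2,10.5), (21,G2,12), (22,G3,13.5), (22,G4,13.5), (23,G1,15), (30,G2,16)
Step 2: Sum ranks within each group.
R_1 = 37.5 (n_1 = 5)
R_2 = 38.5 (n_2 = 3)
R_3 = 35.5 (n_3 = 5)
R_4 = 24.5 (n_4 = 3)
Step 3: H = 12/(N(N+1)) * sum(R_i^2/n_i) - 3(N+1)
     = 12/(16*17) * (37.5^2/5 + 38.5^2/3 + 35.5^2/5 + 24.5^2/3) - 3*17
     = 0.044118 * 1227.47 - 51
     = 3.152941.
Step 4: Ties present; correction factor C = 1 - 24/(16^3 - 16) = 0.994118. Corrected H = 3.152941 / 0.994118 = 3.171598.
Step 5: Under H0, H ~ chi^2(3); p-value = 0.365917.
Step 6: alpha = 0.1. fail to reject H0.

H = 3.1716, df = 3, p = 0.365917, fail to reject H0.


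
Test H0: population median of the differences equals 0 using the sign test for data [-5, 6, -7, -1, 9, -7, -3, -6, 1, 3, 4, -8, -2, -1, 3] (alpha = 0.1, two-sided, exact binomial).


Step 1: Discard zero differences. Original n = 15; n_eff = number of nonzero differences = 15.
Nonzero differences (with sign): -5, +6, -7, -1, +9, -7, -3, -6, +1, +3, +4, -8, -2, -1, +3
Step 2: Count signs: positive = 6, negative = 9.
Step 3: Under H0: P(positive) = 0.5, so the number of positives S ~ Bin(15, 0.5).
Step 4: Two-sided exact p-value = sum of Bin(15,0.5) probabilities at or below the observed probability = 0.607239.
Step 5: alpha = 0.1. fail to reject H0.

n_eff = 15, pos = 6, neg = 9, p = 0.607239, fail to reject H0.


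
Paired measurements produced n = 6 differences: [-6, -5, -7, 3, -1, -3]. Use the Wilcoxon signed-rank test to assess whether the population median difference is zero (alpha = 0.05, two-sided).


Step 1: Drop any zero differences (none here) and take |d_i|.
|d| = [6, 5, 7, 3, 1, 3]
Step 2: Midrank |d_i| (ties get averaged ranks).
ranks: |6|->5, |5|->4, |7|->6, |3|->2.5, |1|->1, |3|->2.5
Step 3: Attach original signs; sum ranks with positive sign and with negative sign.
W+ = 2.5 = 2.5
W- = 5 + 4 + 6 + 1 + 2.5 = 18.5
(Check: W+ + W- = 21 should equal n(n+1)/2 = 21.)
Step 4: Test statistic W = min(W+, W-) = 2.5.
Step 5: Ties in |d|, so use the tie-corrected normal approximation.
        E[W] = n(n+1)/4 = 6*7/4 = 10.5.
        Tie groups: |d|=3 (t=2); sum(t^3 - t) = 6.
        Var[W] = n(n+1)(2n+1)/24 - sum(t^3-t)/48 = 546/24 - 6/48 = 22.625.
        z = (W - E[W]) / sqrt(Var[W]) = (2.5 - 10.5) / 4.7566 = -1.6819.
        Two-sided p = 2*Phi(z) = 0.092592.
Step 6: alpha = 0.05. fail to reject H0.

W+ = 2.5, W- = 18.5, W = min = 2.5, p = 0.092592, fail to reject H0.


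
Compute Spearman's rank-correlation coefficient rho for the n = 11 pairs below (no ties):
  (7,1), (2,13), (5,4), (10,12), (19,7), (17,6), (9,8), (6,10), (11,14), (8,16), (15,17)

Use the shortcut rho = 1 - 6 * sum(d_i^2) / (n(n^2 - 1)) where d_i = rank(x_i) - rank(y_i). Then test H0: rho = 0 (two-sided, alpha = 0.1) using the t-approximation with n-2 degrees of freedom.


Step 1: Rank x and y separately (midranks; no ties here).
rank(x): 7->4, 2->1, 5->2, 10->7, 19->11, 17->10, 9->6, 6->3, 11->8, 8->5, 15->9
rank(y): 1->1, 13->8, 4->2, 12->7, 7->4, 6->3, 8->5, 10->6, 14->9, 16->10, 17->11
Step 2: d_i = R_x(i) - R_y(i); compute d_i^2.
  (4-1)^2=9, (1-8)^2=49, (2-2)^2=0, (7-7)^2=0, (11-4)^2=49, (10-3)^2=49, (6-5)^2=1, (3-6)^2=9, (8-9)^2=1, (5-10)^2=25, (9-11)^2=4
sum(d^2) = 196.
Step 3: rho = 1 - 6*196 / (11*(11^2 - 1)) = 1 - 1176/1320 = 0.109091.
Step 4: Under H0, t = rho * sqrt((n-2)/(1-rho^2)) = 0.3292 ~ t(9).
Step 5: Two-sided p-value from the t-distribution with 9 df = 0.749509.
Step 6: alpha = 0.1. fail to reject H0.

rho = 0.1091, p = 0.749509, fail to reject H0 at alpha = 0.1.


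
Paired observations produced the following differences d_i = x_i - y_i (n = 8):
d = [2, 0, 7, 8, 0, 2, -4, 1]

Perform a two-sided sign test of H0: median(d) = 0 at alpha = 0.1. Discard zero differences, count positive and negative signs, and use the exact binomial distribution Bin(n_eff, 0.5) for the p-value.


Step 1: Discard zero differences. Original n = 8; n_eff = number of nonzero differences = 6.
Nonzero differences (with sign): +2, +7, +8, +2, -4, +1
Step 2: Count signs: positive = 5, negative = 1.
Step 3: Under H0: P(positive) = 0.5, so the number of positives S ~ Bin(6, 0.5).
Step 4: Two-sided exact p-value = sum of Bin(6,0.5) probabilities at or below the observed probability = 0.218750.
Step 5: alpha = 0.1. fail to reject H0.

n_eff = 6, pos = 5, neg = 1, p = 0.218750, fail to reject H0.


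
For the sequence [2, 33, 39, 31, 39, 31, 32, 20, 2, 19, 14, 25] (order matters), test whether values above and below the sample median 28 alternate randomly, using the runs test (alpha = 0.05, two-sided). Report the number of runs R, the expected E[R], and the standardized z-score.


Step 1: Compute median = 28; label A = above, B = below.
Labels in order: BAAAAAABBBBB  (n_A = 6, n_B = 6)
Step 2: Count runs R = 3.
Step 3: Under H0 (random ordering), E[R] = 2*n_A*n_B/(n_A+n_B) + 1 = 2*6*6/12 + 1 = 7.0000.
        Var[R] = 2*n_A*n_B*(2*n_A*n_B - n_A - n_B) / ((n_A+n_B)^2 * (n_A+n_B-1)) = 4320/1584 = 2.7273.
        SD[R] = 1.6514.
Step 4: Continuity-corrected z = (R + 0.5 - E[R]) / SD[R] = (3 + 0.5 - 7.0000) / 1.6514 = -2.1194.
Step 5: Two-sided p-value via normal approximation = 2*(1 - Phi(|z|)) = 0.034060.
Step 6: alpha = 0.05. reject H0.

R = 3, z = -2.1194, p = 0.034060, reject H0.


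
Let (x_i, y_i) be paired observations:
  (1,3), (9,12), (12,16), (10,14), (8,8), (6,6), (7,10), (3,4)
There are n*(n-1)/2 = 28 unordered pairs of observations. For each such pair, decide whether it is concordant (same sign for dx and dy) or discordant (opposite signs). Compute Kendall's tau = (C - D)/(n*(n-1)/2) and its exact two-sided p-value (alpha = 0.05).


Step 1: Enumerate the 28 unordered pairs (i,j) with i<j and classify each by sign(x_j-x_i) * sign(y_j-y_i).
  (1,2):dx=+8,dy=+9->C; (1,3):dx=+11,dy=+13->C; (1,4):dx=+9,dy=+11->C; (1,5):dx=+7,dy=+5->C
  (1,6):dx=+5,dy=+3->C; (1,7):dx=+6,dy=+7->C; (1,8):dx=+2,dy=+1->C; (2,3):dx=+3,dy=+4->C
  (2,4):dx=+1,dy=+2->C; (2,5):dx=-1,dy=-4->C; (2,6):dx=-3,dy=-6->C; (2,7):dx=-2,dy=-2->C
  (2,8):dx=-6,dy=-8->C; (3,4):dx=-2,dy=-2->C; (3,5):dx=-4,dy=-8->C; (3,6):dx=-6,dy=-10->C
  (3,7):dx=-5,dy=-6->C; (3,8):dx=-9,dy=-12->C; (4,5):dx=-2,dy=-6->C; (4,6):dx=-4,dy=-8->C
  (4,7):dx=-3,dy=-4->C; (4,8):dx=-7,dy=-10->C; (5,6):dx=-2,dy=-2->C; (5,7):dx=-1,dy=+2->D
  (5,8):dx=-5,dy=-4->C; (6,7):dx=+1,dy=+4->C; (6,8):dx=-3,dy=-2->C; (7,8):dx=-4,dy=-6->C
Step 2: C = 27, D = 1, total pairs = 28.
Step 3: tau = (C - D)/(n(n-1)/2) = (27 - 1)/28 = 0.928571.
Step 4: Exact two-sided p-value (enumerate n! = 40320 permutations of y under H0): p = 0.000397.
Step 5: alpha = 0.05. reject H0.

tau_b = 0.9286 (C=27, D=1), p = 0.000397, reject H0.


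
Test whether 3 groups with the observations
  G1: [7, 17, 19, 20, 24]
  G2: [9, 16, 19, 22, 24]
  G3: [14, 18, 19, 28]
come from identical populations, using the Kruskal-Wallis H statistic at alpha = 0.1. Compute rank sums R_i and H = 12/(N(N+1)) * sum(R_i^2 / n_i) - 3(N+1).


Step 1: Combine all N = 14 observations and assign midranks.
sorted (value, group, rank): (7,G1,1), (9,G2,2), (14,G3,3), (16,G2,4), (17,G1,5), (18,G3,6), (19,G1,8), (19,G2,8), (19,G3,8), (20,G1,10), (22,G2,11), (24,G1,12.5), (24,G2,12.5), (28,G3,14)
Step 2: Sum ranks within each group.
R_1 = 36.5 (n_1 = 5)
R_2 = 37.5 (n_2 = 5)
R_3 = 31 (n_3 = 4)
Step 3: H = 12/(N(N+1)) * sum(R_i^2/n_i) - 3(N+1)
     = 12/(14*15) * (36.5^2/5 + 37.5^2/5 + 31^2/4) - 3*15
     = 0.057143 * 787.95 - 45
     = 0.025714.
Step 4: Ties present; correction factor C = 1 - 30/(14^3 - 14) = 0.989011. Corrected H = 0.025714 / 0.989011 = 0.026000.
Step 5: Under H0, H ~ chi^2(2); p-value = 0.987084.
Step 6: alpha = 0.1. fail to reject H0.

H = 0.0260, df = 2, p = 0.987084, fail to reject H0.


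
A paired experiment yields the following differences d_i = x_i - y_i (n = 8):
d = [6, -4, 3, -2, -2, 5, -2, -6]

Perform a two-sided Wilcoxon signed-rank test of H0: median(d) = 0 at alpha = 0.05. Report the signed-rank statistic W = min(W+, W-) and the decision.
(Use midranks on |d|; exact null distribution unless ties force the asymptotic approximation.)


Step 1: Drop any zero differences (none here) and take |d_i|.
|d| = [6, 4, 3, 2, 2, 5, 2, 6]
Step 2: Midrank |d_i| (ties get averaged ranks).
ranks: |6|->7.5, |4|->5, |3|->4, |2|->2, |2|->2, |5|->6, |2|->2, |6|->7.5
Step 3: Attach original signs; sum ranks with positive sign and with negative sign.
W+ = 7.5 + 4 + 6 = 17.5
W- = 5 + 2 + 2 + 2 + 7.5 = 18.5
(Check: W+ + W- = 36 should equal n(n+1)/2 = 36.)
Step 4: Test statistic W = min(W+, W-) = 17.5.
Step 5: Ties in |d|, so use the tie-corrected normal approximation.
        E[W] = n(n+1)/4 = 8*9/4 = 18.
        Tie groups: |d|=2 (t=3), |d|=6 (t=2); sum(t^3 - t) = 30.
        Var[W] = n(n+1)(2n+1)/24 - sum(t^3-t)/48 = 1224/24 - 30/48 = 50.375.
        z = (W - E[W]) / sqrt(Var[W]) = (17.5 - 18) / 7.0975 = -0.0704.
        Two-sided p = 2*Phi(z) = 0.943838.
Step 6: alpha = 0.05. fail to reject H0.

W+ = 17.5, W- = 18.5, W = min = 17.5, p = 0.943838, fail to reject H0.


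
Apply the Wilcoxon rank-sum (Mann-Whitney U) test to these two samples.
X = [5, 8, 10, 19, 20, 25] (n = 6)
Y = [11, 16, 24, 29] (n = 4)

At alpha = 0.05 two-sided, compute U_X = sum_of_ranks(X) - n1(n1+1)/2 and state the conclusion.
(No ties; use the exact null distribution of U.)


Step 1: Combine and sort all 10 observations; assign midranks.
sorted (value, group): (5,X), (8,X), (10,X), (11,Y), (16,Y), (19,X), (20,X), (24,Y), (25,X), (29,Y)
ranks: 5->1, 8->2, 10->3, 11->4, 16->5, 19->6, 20->7, 24->8, 25->9, 29->10
Step 2: Rank sum for X: R1 = 1 + 2 + 3 + 6 + 7 + 9 = 28.
Step 3: U_X = R1 - n1(n1+1)/2 = 28 - 6*7/2 = 28 - 21 = 7.
       U_Y = n1*n2 - U_X = 24 - 7 = 17.
Step 4: No ties, so the exact null distribution of U (based on enumerating the C(10,6) = 210 equally likely rank assignments) gives the two-sided p-value.
Step 5: p-value = 0.352381; compare to alpha = 0.05. fail to reject H0.

U_X = 7, p = 0.352381, fail to reject H0 at alpha = 0.05.


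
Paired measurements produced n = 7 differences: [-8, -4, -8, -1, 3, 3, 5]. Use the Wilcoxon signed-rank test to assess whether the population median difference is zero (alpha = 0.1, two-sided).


Step 1: Drop any zero differences (none here) and take |d_i|.
|d| = [8, 4, 8, 1, 3, 3, 5]
Step 2: Midrank |d_i| (ties get averaged ranks).
ranks: |8|->6.5, |4|->4, |8|->6.5, |1|->1, |3|->2.5, |3|->2.5, |5|->5
Step 3: Attach original signs; sum ranks with positive sign and with negative sign.
W+ = 2.5 + 2.5 + 5 = 10
W- = 6.5 + 4 + 6.5 + 1 = 18
(Check: W+ + W- = 28 should equal n(n+1)/2 = 28.)
Step 4: Test statistic W = min(W+, W-) = 10.
Step 5: Ties in |d|, so use the tie-corrected normal approximation.
        E[W] = n(n+1)/4 = 7*8/4 = 14.
        Tie groups: |d|=3 (t=2), |d|=8 (t=2); sum(t^3 - t) = 12.
        Var[W] = n(n+1)(2n+1)/24 - sum(t^3-t)/48 = 840/24 - 12/48 = 34.75.
        z = (W - E[W]) / sqrt(Var[W]) = (10 - 14) / 5.8949 = -0.6786.
        Two-sided p = 2*Phi(z) = 0.497422.
Step 6: alpha = 0.1. fail to reject H0.

W+ = 10, W- = 18, W = min = 10, p = 0.497422, fail to reject H0.


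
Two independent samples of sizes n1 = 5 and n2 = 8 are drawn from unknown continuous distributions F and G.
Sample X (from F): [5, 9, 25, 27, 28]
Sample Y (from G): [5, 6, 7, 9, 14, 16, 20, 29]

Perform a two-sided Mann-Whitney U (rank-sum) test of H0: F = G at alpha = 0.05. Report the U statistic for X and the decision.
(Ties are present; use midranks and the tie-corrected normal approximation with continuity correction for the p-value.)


Step 1: Combine and sort all 13 observations; assign midranks.
sorted (value, group): (5,X), (5,Y), (6,Y), (7,Y), (9,X), (9,Y), (14,Y), (16,Y), (20,Y), (25,X), (27,X), (28,X), (29,Y)
ranks: 5->1.5, 5->1.5, 6->3, 7->4, 9->5.5, 9->5.5, 14->7, 16->8, 20->9, 25->10, 27->11, 28->12, 29->13
Step 2: Rank sum for X: R1 = 1.5 + 5.5 + 10 + 11 + 12 = 40.
Step 3: U_X = R1 - n1(n1+1)/2 = 40 - 5*6/2 = 40 - 15 = 25.
       U_Y = n1*n2 - U_X = 40 - 25 = 15.
Step 4: Ties are present, so use the tie-corrected normal approximation (with continuity correction) for the p-value.
Step 5: p-value = 0.508901; compare to alpha = 0.05. fail to reject H0.

U_X = 25, p = 0.508901, fail to reject H0 at alpha = 0.05.


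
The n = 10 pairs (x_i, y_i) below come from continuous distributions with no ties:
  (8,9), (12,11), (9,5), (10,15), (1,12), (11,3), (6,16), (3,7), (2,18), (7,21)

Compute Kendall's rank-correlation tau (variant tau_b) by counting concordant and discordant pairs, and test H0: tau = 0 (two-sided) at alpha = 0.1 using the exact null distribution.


Step 1: Enumerate the 45 unordered pairs (i,j) with i<j and classify each by sign(x_j-x_i) * sign(y_j-y_i).
  (1,2):dx=+4,dy=+2->C; (1,3):dx=+1,dy=-4->D; (1,4):dx=+2,dy=+6->C; (1,5):dx=-7,dy=+3->D
  (1,6):dx=+3,dy=-6->D; (1,7):dx=-2,dy=+7->D; (1,8):dx=-5,dy=-2->C; (1,9):dx=-6,dy=+9->D
  (1,10):dx=-1,dy=+12->D; (2,3):dx=-3,dy=-6->C; (2,4):dx=-2,dy=+4->D; (2,5):dx=-11,dy=+1->D
  (2,6):dx=-1,dy=-8->C; (2,7):dx=-6,dy=+5->D; (2,8):dx=-9,dy=-4->C; (2,9):dx=-10,dy=+7->D
  (2,10):dx=-5,dy=+10->D; (3,4):dx=+1,dy=+10->C; (3,5):dx=-8,dy=+7->D; (3,6):dx=+2,dy=-2->D
  (3,7):dx=-3,dy=+11->D; (3,8):dx=-6,dy=+2->D; (3,9):dx=-7,dy=+13->D; (3,10):dx=-2,dy=+16->D
  (4,5):dx=-9,dy=-3->C; (4,6):dx=+1,dy=-12->D; (4,7):dx=-4,dy=+1->D; (4,8):dx=-7,dy=-8->C
  (4,9):dx=-8,dy=+3->D; (4,10):dx=-3,dy=+6->D; (5,6):dx=+10,dy=-9->D; (5,7):dx=+5,dy=+4->C
  (5,8):dx=+2,dy=-5->D; (5,9):dx=+1,dy=+6->C; (5,10):dx=+6,dy=+9->C; (6,7):dx=-5,dy=+13->D
  (6,8):dx=-8,dy=+4->D; (6,9):dx=-9,dy=+15->D; (6,10):dx=-4,dy=+18->D; (7,8):dx=-3,dy=-9->C
  (7,9):dx=-4,dy=+2->D; (7,10):dx=+1,dy=+5->C; (8,9):dx=-1,dy=+11->D; (8,10):dx=+4,dy=+14->C
  (9,10):dx=+5,dy=+3->C
Step 2: C = 16, D = 29, total pairs = 45.
Step 3: tau = (C - D)/(n(n-1)/2) = (16 - 29)/45 = -0.288889.
Step 4: Exact two-sided p-value (enumerate n! = 3628800 permutations of y under H0): p = 0.291248.
Step 5: alpha = 0.1. fail to reject H0.

tau_b = -0.2889 (C=16, D=29), p = 0.291248, fail to reject H0.


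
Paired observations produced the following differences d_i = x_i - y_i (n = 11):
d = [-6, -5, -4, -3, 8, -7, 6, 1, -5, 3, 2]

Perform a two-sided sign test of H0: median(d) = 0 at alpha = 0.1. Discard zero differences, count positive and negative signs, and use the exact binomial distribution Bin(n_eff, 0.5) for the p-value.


Step 1: Discard zero differences. Original n = 11; n_eff = number of nonzero differences = 11.
Nonzero differences (with sign): -6, -5, -4, -3, +8, -7, +6, +1, -5, +3, +2
Step 2: Count signs: positive = 5, negative = 6.
Step 3: Under H0: P(positive) = 0.5, so the number of positives S ~ Bin(11, 0.5).
Step 4: Two-sided exact p-value = sum of Bin(11,0.5) probabilities at or below the observed probability = 1.000000.
Step 5: alpha = 0.1. fail to reject H0.

n_eff = 11, pos = 5, neg = 6, p = 1.000000, fail to reject H0.


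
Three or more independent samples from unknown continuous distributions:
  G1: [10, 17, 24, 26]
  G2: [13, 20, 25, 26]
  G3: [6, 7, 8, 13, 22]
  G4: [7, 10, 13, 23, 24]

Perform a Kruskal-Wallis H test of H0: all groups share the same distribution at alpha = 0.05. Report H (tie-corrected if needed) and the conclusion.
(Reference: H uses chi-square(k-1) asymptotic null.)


Step 1: Combine all N = 18 observations and assign midranks.
sorted (value, group, rank): (6,G3,1), (7,G3,2.5), (7,G4,2.5), (8,G3,4), (10,G1,5.5), (10,G4,5.5), (13,G2,8), (13,G3,8), (13,G4,8), (17,G1,10), (20,G2,11), (22,G3,12), (23,G4,13), (24,G1,14.5), (24,G4,14.5), (25,G2,16), (26,G1,17.5), (26,G2,17.5)
Step 2: Sum ranks within each group.
R_1 = 47.5 (n_1 = 4)
R_2 = 52.5 (n_2 = 4)
R_3 = 27.5 (n_3 = 5)
R_4 = 43.5 (n_4 = 5)
Step 3: H = 12/(N(N+1)) * sum(R_i^2/n_i) - 3(N+1)
     = 12/(18*19) * (47.5^2/4 + 52.5^2/4 + 27.5^2/5 + 43.5^2/5) - 3*19
     = 0.035088 * 1782.83 - 57
     = 5.555263.
Step 4: Ties present; correction factor C = 1 - 48/(18^3 - 18) = 0.991744. Corrected H = 5.555263 / 0.991744 = 5.601509.
Step 5: Under H0, H ~ chi^2(3); p-value = 0.132692.
Step 6: alpha = 0.05. fail to reject H0.

H = 5.6015, df = 3, p = 0.132692, fail to reject H0.


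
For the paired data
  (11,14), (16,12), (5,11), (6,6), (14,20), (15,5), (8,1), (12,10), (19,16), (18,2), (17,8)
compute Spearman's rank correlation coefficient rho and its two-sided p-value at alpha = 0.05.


Step 1: Rank x and y separately (midranks; no ties here).
rank(x): 11->4, 16->8, 5->1, 6->2, 14->6, 15->7, 8->3, 12->5, 19->11, 18->10, 17->9
rank(y): 14->9, 12->8, 11->7, 6->4, 20->11, 5->3, 1->1, 10->6, 16->10, 2->2, 8->5
Step 2: d_i = R_x(i) - R_y(i); compute d_i^2.
  (4-9)^2=25, (8-8)^2=0, (1-7)^2=36, (2-4)^2=4, (6-11)^2=25, (7-3)^2=16, (3-1)^2=4, (5-6)^2=1, (11-10)^2=1, (10-2)^2=64, (9-5)^2=16
sum(d^2) = 192.
Step 3: rho = 1 - 6*192 / (11*(11^2 - 1)) = 1 - 1152/1320 = 0.127273.
Step 4: Under H0, t = rho * sqrt((n-2)/(1-rho^2)) = 0.3849 ~ t(9).
Step 5: Two-sided p-value from the t-distribution with 9 df = 0.709215.
Step 6: alpha = 0.05. fail to reject H0.

rho = 0.1273, p = 0.709215, fail to reject H0 at alpha = 0.05.


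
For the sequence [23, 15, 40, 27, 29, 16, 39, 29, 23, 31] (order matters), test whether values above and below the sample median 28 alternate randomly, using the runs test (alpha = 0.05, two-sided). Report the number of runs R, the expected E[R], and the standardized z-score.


Step 1: Compute median = 28; label A = above, B = below.
Labels in order: BBABABAABA  (n_A = 5, n_B = 5)
Step 2: Count runs R = 8.
Step 3: Under H0 (random ordering), E[R] = 2*n_A*n_B/(n_A+n_B) + 1 = 2*5*5/10 + 1 = 6.0000.
        Var[R] = 2*n_A*n_B*(2*n_A*n_B - n_A - n_B) / ((n_A+n_B)^2 * (n_A+n_B-1)) = 2000/900 = 2.2222.
        SD[R] = 1.4907.
Step 4: Continuity-corrected z = (R - 0.5 - E[R]) / SD[R] = (8 - 0.5 - 6.0000) / 1.4907 = 1.0062.
Step 5: Two-sided p-value via normal approximation = 2*(1 - Phi(|z|)) = 0.314305.
Step 6: alpha = 0.05. fail to reject H0.

R = 8, z = 1.0062, p = 0.314305, fail to reject H0.


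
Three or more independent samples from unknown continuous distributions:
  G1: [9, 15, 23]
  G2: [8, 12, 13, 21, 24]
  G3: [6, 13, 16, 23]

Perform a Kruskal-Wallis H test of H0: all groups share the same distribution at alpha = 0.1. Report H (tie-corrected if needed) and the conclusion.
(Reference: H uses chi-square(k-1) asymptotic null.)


Step 1: Combine all N = 12 observations and assign midranks.
sorted (value, group, rank): (6,G3,1), (8,G2,2), (9,G1,3), (12,G2,4), (13,G2,5.5), (13,G3,5.5), (15,G1,7), (16,G3,8), (21,G2,9), (23,G1,10.5), (23,G3,10.5), (24,G2,12)
Step 2: Sum ranks within each group.
R_1 = 20.5 (n_1 = 3)
R_2 = 32.5 (n_2 = 5)
R_3 = 25 (n_3 = 4)
Step 3: H = 12/(N(N+1)) * sum(R_i^2/n_i) - 3(N+1)
     = 12/(12*13) * (20.5^2/3 + 32.5^2/5 + 25^2/4) - 3*13
     = 0.076923 * 507.583 - 39
     = 0.044872.
Step 4: Ties present; correction factor C = 1 - 12/(12^3 - 12) = 0.993007. Corrected H = 0.044872 / 0.993007 = 0.045188.
Step 5: Under H0, H ~ chi^2(2); p-value = 0.977659.
Step 6: alpha = 0.1. fail to reject H0.

H = 0.0452, df = 2, p = 0.977659, fail to reject H0.


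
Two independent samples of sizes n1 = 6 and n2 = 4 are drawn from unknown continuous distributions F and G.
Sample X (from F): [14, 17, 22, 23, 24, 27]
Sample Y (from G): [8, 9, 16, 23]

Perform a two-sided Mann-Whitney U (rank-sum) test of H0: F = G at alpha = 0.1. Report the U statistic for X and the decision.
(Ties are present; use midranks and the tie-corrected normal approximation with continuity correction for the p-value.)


Step 1: Combine and sort all 10 observations; assign midranks.
sorted (value, group): (8,Y), (9,Y), (14,X), (16,Y), (17,X), (22,X), (23,X), (23,Y), (24,X), (27,X)
ranks: 8->1, 9->2, 14->3, 16->4, 17->5, 22->6, 23->7.5, 23->7.5, 24->9, 27->10
Step 2: Rank sum for X: R1 = 3 + 5 + 6 + 7.5 + 9 + 10 = 40.5.
Step 3: U_X = R1 - n1(n1+1)/2 = 40.5 - 6*7/2 = 40.5 - 21 = 19.5.
       U_Y = n1*n2 - U_X = 24 - 19.5 = 4.5.
Step 4: Ties are present, so use the tie-corrected normal approximation (with continuity correction) for the p-value.
Step 5: p-value = 0.134407; compare to alpha = 0.1. fail to reject H0.

U_X = 19.5, p = 0.134407, fail to reject H0 at alpha = 0.1.


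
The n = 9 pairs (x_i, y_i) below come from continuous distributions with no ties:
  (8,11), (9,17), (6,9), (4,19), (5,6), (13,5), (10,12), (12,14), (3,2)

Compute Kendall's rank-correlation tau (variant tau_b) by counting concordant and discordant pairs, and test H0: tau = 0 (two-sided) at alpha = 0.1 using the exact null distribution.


Step 1: Enumerate the 36 unordered pairs (i,j) with i<j and classify each by sign(x_j-x_i) * sign(y_j-y_i).
  (1,2):dx=+1,dy=+6->C; (1,3):dx=-2,dy=-2->C; (1,4):dx=-4,dy=+8->D; (1,5):dx=-3,dy=-5->C
  (1,6):dx=+5,dy=-6->D; (1,7):dx=+2,dy=+1->C; (1,8):dx=+4,dy=+3->C; (1,9):dx=-5,dy=-9->C
  (2,3):dx=-3,dy=-8->C; (2,4):dx=-5,dy=+2->D; (2,5):dx=-4,dy=-11->C; (2,6):dx=+4,dy=-12->D
  (2,7):dx=+1,dy=-5->D; (2,8):dx=+3,dy=-3->D; (2,9):dx=-6,dy=-15->C; (3,4):dx=-2,dy=+10->D
  (3,5):dx=-1,dy=-3->C; (3,6):dx=+7,dy=-4->D; (3,7):dx=+4,dy=+3->C; (3,8):dx=+6,dy=+5->C
  (3,9):dx=-3,dy=-7->C; (4,5):dx=+1,dy=-13->D; (4,6):dx=+9,dy=-14->D; (4,7):dx=+6,dy=-7->D
  (4,8):dx=+8,dy=-5->D; (4,9):dx=-1,dy=-17->C; (5,6):dx=+8,dy=-1->D; (5,7):dx=+5,dy=+6->C
  (5,8):dx=+7,dy=+8->C; (5,9):dx=-2,dy=-4->C; (6,7):dx=-3,dy=+7->D; (6,8):dx=-1,dy=+9->D
  (6,9):dx=-10,dy=-3->C; (7,8):dx=+2,dy=+2->C; (7,9):dx=-7,dy=-10->C; (8,9):dx=-9,dy=-12->C
Step 2: C = 21, D = 15, total pairs = 36.
Step 3: tau = (C - D)/(n(n-1)/2) = (21 - 15)/36 = 0.166667.
Step 4: Exact two-sided p-value (enumerate n! = 362880 permutations of y under H0): p = 0.612202.
Step 5: alpha = 0.1. fail to reject H0.

tau_b = 0.1667 (C=21, D=15), p = 0.612202, fail to reject H0.


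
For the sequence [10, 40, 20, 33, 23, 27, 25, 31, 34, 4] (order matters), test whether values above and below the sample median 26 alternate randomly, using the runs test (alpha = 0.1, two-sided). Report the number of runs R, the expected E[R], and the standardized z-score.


Step 1: Compute median = 26; label A = above, B = below.
Labels in order: BABABABAAB  (n_A = 5, n_B = 5)
Step 2: Count runs R = 9.
Step 3: Under H0 (random ordering), E[R] = 2*n_A*n_B/(n_A+n_B) + 1 = 2*5*5/10 + 1 = 6.0000.
        Var[R] = 2*n_A*n_B*(2*n_A*n_B - n_A - n_B) / ((n_A+n_B)^2 * (n_A+n_B-1)) = 2000/900 = 2.2222.
        SD[R] = 1.4907.
Step 4: Continuity-corrected z = (R - 0.5 - E[R]) / SD[R] = (9 - 0.5 - 6.0000) / 1.4907 = 1.6771.
Step 5: Two-sided p-value via normal approximation = 2*(1 - Phi(|z|)) = 0.093533.
Step 6: alpha = 0.1. reject H0.

R = 9, z = 1.6771, p = 0.093533, reject H0.


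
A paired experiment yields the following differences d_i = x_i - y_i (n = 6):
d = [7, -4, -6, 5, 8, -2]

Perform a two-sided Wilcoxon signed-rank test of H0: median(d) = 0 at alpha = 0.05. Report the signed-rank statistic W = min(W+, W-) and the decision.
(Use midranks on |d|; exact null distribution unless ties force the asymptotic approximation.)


Step 1: Drop any zero differences (none here) and take |d_i|.
|d| = [7, 4, 6, 5, 8, 2]
Step 2: Midrank |d_i| (ties get averaged ranks).
ranks: |7|->5, |4|->2, |6|->4, |5|->3, |8|->6, |2|->1
Step 3: Attach original signs; sum ranks with positive sign and with negative sign.
W+ = 5 + 3 + 6 = 14
W- = 2 + 4 + 1 = 7
(Check: W+ + W- = 21 should equal n(n+1)/2 = 21.)
Step 4: Test statistic W = min(W+, W-) = 7.
Step 5: No ties, so the exact null distribution over the 2^6 = 64 sign assignments gives the two-sided p-value = 0.562500.
Step 6: alpha = 0.05. fail to reject H0.

W+ = 14, W- = 7, W = min = 7, p = 0.562500, fail to reject H0.


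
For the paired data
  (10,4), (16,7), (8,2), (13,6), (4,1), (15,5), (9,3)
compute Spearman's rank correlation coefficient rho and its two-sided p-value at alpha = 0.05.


Step 1: Rank x and y separately (midranks; no ties here).
rank(x): 10->4, 16->7, 8->2, 13->5, 4->1, 15->6, 9->3
rank(y): 4->4, 7->7, 2->2, 6->6, 1->1, 5->5, 3->3
Step 2: d_i = R_x(i) - R_y(i); compute d_i^2.
  (4-4)^2=0, (7-7)^2=0, (2-2)^2=0, (5-6)^2=1, (1-1)^2=0, (6-5)^2=1, (3-3)^2=0
sum(d^2) = 2.
Step 3: rho = 1 - 6*2 / (7*(7^2 - 1)) = 1 - 12/336 = 0.964286.
Step 4: Under H0, t = rho * sqrt((n-2)/(1-rho^2)) = 8.1408 ~ t(5).
Step 5: Two-sided p-value from the t-distribution with 5 df = 0.000454.
Step 6: alpha = 0.05. reject H0.

rho = 0.9643, p = 0.000454, reject H0 at alpha = 0.05.


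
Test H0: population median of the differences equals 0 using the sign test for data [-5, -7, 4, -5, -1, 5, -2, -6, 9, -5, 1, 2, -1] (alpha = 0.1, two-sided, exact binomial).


Step 1: Discard zero differences. Original n = 13; n_eff = number of nonzero differences = 13.
Nonzero differences (with sign): -5, -7, +4, -5, -1, +5, -2, -6, +9, -5, +1, +2, -1
Step 2: Count signs: positive = 5, negative = 8.
Step 3: Under H0: P(positive) = 0.5, so the number of positives S ~ Bin(13, 0.5).
Step 4: Two-sided exact p-value = sum of Bin(13,0.5) probabilities at or below the observed probability = 0.581055.
Step 5: alpha = 0.1. fail to reject H0.

n_eff = 13, pos = 5, neg = 8, p = 0.581055, fail to reject H0.


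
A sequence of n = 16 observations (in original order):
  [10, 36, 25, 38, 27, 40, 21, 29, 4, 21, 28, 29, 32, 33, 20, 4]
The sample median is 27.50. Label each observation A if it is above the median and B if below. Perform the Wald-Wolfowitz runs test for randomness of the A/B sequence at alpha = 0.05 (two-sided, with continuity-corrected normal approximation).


Step 1: Compute median = 27.50; label A = above, B = below.
Labels in order: BABABABABBAAAABB  (n_A = 8, n_B = 8)
Step 2: Count runs R = 11.
Step 3: Under H0 (random ordering), E[R] = 2*n_A*n_B/(n_A+n_B) + 1 = 2*8*8/16 + 1 = 9.0000.
        Var[R] = 2*n_A*n_B*(2*n_A*n_B - n_A - n_B) / ((n_A+n_B)^2 * (n_A+n_B-1)) = 14336/3840 = 3.7333.
        SD[R] = 1.9322.
Step 4: Continuity-corrected z = (R - 0.5 - E[R]) / SD[R] = (11 - 0.5 - 9.0000) / 1.9322 = 0.7763.
Step 5: Two-sided p-value via normal approximation = 2*(1 - Phi(|z|)) = 0.437558.
Step 6: alpha = 0.05. fail to reject H0.

R = 11, z = 0.7763, p = 0.437558, fail to reject H0.


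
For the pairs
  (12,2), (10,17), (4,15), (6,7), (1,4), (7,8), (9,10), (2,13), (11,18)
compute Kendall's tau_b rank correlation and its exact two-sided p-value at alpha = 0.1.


Step 1: Enumerate the 36 unordered pairs (i,j) with i<j and classify each by sign(x_j-x_i) * sign(y_j-y_i).
  (1,2):dx=-2,dy=+15->D; (1,3):dx=-8,dy=+13->D; (1,4):dx=-6,dy=+5->D; (1,5):dx=-11,dy=+2->D
  (1,6):dx=-5,dy=+6->D; (1,7):dx=-3,dy=+8->D; (1,8):dx=-10,dy=+11->D; (1,9):dx=-1,dy=+16->D
  (2,3):dx=-6,dy=-2->C; (2,4):dx=-4,dy=-10->C; (2,5):dx=-9,dy=-13->C; (2,6):dx=-3,dy=-9->C
  (2,7):dx=-1,dy=-7->C; (2,8):dx=-8,dy=-4->C; (2,9):dx=+1,dy=+1->C; (3,4):dx=+2,dy=-8->D
  (3,5):dx=-3,dy=-11->C; (3,6):dx=+3,dy=-7->D; (3,7):dx=+5,dy=-5->D; (3,8):dx=-2,dy=-2->C
  (3,9):dx=+7,dy=+3->C; (4,5):dx=-5,dy=-3->C; (4,6):dx=+1,dy=+1->C; (4,7):dx=+3,dy=+3->C
  (4,8):dx=-4,dy=+6->D; (4,9):dx=+5,dy=+11->C; (5,6):dx=+6,dy=+4->C; (5,7):dx=+8,dy=+6->C
  (5,8):dx=+1,dy=+9->C; (5,9):dx=+10,dy=+14->C; (6,7):dx=+2,dy=+2->C; (6,8):dx=-5,dy=+5->D
  (6,9):dx=+4,dy=+10->C; (7,8):dx=-7,dy=+3->D; (7,9):dx=+2,dy=+8->C; (8,9):dx=+9,dy=+5->C
Step 2: C = 22, D = 14, total pairs = 36.
Step 3: tau = (C - D)/(n(n-1)/2) = (22 - 14)/36 = 0.222222.
Step 4: Exact two-sided p-value (enumerate n! = 362880 permutations of y under H0): p = 0.476709.
Step 5: alpha = 0.1. fail to reject H0.

tau_b = 0.2222 (C=22, D=14), p = 0.476709, fail to reject H0.


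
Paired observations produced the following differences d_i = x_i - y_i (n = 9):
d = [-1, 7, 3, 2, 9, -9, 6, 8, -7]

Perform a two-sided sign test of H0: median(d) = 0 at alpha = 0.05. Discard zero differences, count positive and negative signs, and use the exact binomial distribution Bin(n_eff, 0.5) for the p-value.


Step 1: Discard zero differences. Original n = 9; n_eff = number of nonzero differences = 9.
Nonzero differences (with sign): -1, +7, +3, +2, +9, -9, +6, +8, -7
Step 2: Count signs: positive = 6, negative = 3.
Step 3: Under H0: P(positive) = 0.5, so the number of positives S ~ Bin(9, 0.5).
Step 4: Two-sided exact p-value = sum of Bin(9,0.5) probabilities at or below the observed probability = 0.507812.
Step 5: alpha = 0.05. fail to reject H0.

n_eff = 9, pos = 6, neg = 3, p = 0.507812, fail to reject H0.


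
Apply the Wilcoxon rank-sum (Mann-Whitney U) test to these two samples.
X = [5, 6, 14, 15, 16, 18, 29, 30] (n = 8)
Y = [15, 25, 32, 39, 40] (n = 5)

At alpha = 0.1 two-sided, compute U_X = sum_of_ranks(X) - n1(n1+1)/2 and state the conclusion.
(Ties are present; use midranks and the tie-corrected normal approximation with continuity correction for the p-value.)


Step 1: Combine and sort all 13 observations; assign midranks.
sorted (value, group): (5,X), (6,X), (14,X), (15,X), (15,Y), (16,X), (18,X), (25,Y), (29,X), (30,X), (32,Y), (39,Y), (40,Y)
ranks: 5->1, 6->2, 14->3, 15->4.5, 15->4.5, 16->6, 18->7, 25->8, 29->9, 30->10, 32->11, 39->12, 40->13
Step 2: Rank sum for X: R1 = 1 + 2 + 3 + 4.5 + 6 + 7 + 9 + 10 = 42.5.
Step 3: U_X = R1 - n1(n1+1)/2 = 42.5 - 8*9/2 = 42.5 - 36 = 6.5.
       U_Y = n1*n2 - U_X = 40 - 6.5 = 33.5.
Step 4: Ties are present, so use the tie-corrected normal approximation (with continuity correction) for the p-value.
Step 5: p-value = 0.056699; compare to alpha = 0.1. reject H0.

U_X = 6.5, p = 0.056699, reject H0 at alpha = 0.1.


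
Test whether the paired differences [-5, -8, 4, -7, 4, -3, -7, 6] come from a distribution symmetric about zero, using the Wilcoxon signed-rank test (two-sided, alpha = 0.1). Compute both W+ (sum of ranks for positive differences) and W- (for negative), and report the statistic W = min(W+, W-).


Step 1: Drop any zero differences (none here) and take |d_i|.
|d| = [5, 8, 4, 7, 4, 3, 7, 6]
Step 2: Midrank |d_i| (ties get averaged ranks).
ranks: |5|->4, |8|->8, |4|->2.5, |7|->6.5, |4|->2.5, |3|->1, |7|->6.5, |6|->5
Step 3: Attach original signs; sum ranks with positive sign and with negative sign.
W+ = 2.5 + 2.5 + 5 = 10
W- = 4 + 8 + 6.5 + 1 + 6.5 = 26
(Check: W+ + W- = 36 should equal n(n+1)/2 = 36.)
Step 4: Test statistic W = min(W+, W-) = 10.
Step 5: Ties in |d|, so use the tie-corrected normal approximation.
        E[W] = n(n+1)/4 = 8*9/4 = 18.
        Tie groups: |d|=4 (t=2), |d|=7 (t=2); sum(t^3 - t) = 12.
        Var[W] = n(n+1)(2n+1)/24 - sum(t^3-t)/48 = 1224/24 - 12/48 = 50.75.
        z = (W - E[W]) / sqrt(Var[W]) = (10 - 18) / 7.1239 = -1.1230.
        Two-sided p = 2*Phi(z) = 0.261446.
Step 6: alpha = 0.1. fail to reject H0.

W+ = 10, W- = 26, W = min = 10, p = 0.261446, fail to reject H0.


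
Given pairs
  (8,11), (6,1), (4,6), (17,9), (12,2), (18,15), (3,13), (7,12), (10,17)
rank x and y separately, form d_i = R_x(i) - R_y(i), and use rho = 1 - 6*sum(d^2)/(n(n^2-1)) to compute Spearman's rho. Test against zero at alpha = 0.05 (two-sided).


Step 1: Rank x and y separately (midranks; no ties here).
rank(x): 8->5, 6->3, 4->2, 17->8, 12->7, 18->9, 3->1, 7->4, 10->6
rank(y): 11->5, 1->1, 6->3, 9->4, 2->2, 15->8, 13->7, 12->6, 17->9
Step 2: d_i = R_x(i) - R_y(i); compute d_i^2.
  (5-5)^2=0, (3-1)^2=4, (2-3)^2=1, (8-4)^2=16, (7-2)^2=25, (9-8)^2=1, (1-7)^2=36, (4-6)^2=4, (6-9)^2=9
sum(d^2) = 96.
Step 3: rho = 1 - 6*96 / (9*(9^2 - 1)) = 1 - 576/720 = 0.200000.
Step 4: Under H0, t = rho * sqrt((n-2)/(1-rho^2)) = 0.5401 ~ t(7).
Step 5: Two-sided p-value from the t-distribution with 7 df = 0.605901.
Step 6: alpha = 0.05. fail to reject H0.

rho = 0.2000, p = 0.605901, fail to reject H0 at alpha = 0.05.


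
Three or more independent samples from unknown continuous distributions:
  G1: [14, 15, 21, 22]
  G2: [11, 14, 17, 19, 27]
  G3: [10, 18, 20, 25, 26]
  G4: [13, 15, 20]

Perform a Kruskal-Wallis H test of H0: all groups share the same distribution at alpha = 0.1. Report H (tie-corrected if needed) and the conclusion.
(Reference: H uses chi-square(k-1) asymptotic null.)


Step 1: Combine all N = 17 observations and assign midranks.
sorted (value, group, rank): (10,G3,1), (11,G2,2), (13,G4,3), (14,G1,4.5), (14,G2,4.5), (15,G1,6.5), (15,G4,6.5), (17,G2,8), (18,G3,9), (19,G2,10), (20,G3,11.5), (20,G4,11.5), (21,G1,13), (22,G1,14), (25,G3,15), (26,G3,16), (27,G2,17)
Step 2: Sum ranks within each group.
R_1 = 38 (n_1 = 4)
R_2 = 41.5 (n_2 = 5)
R_3 = 52.5 (n_3 = 5)
R_4 = 21 (n_4 = 3)
Step 3: H = 12/(N(N+1)) * sum(R_i^2/n_i) - 3(N+1)
     = 12/(17*18) * (38^2/4 + 41.5^2/5 + 52.5^2/5 + 21^2/3) - 3*18
     = 0.039216 * 1403.7 - 54
     = 1.047059.
Step 4: Ties present; correction factor C = 1 - 18/(17^3 - 17) = 0.996324. Corrected H = 1.047059 / 0.996324 = 1.050923.
Step 5: Under H0, H ~ chi^2(3); p-value = 0.788933.
Step 6: alpha = 0.1. fail to reject H0.

H = 1.0509, df = 3, p = 0.788933, fail to reject H0.


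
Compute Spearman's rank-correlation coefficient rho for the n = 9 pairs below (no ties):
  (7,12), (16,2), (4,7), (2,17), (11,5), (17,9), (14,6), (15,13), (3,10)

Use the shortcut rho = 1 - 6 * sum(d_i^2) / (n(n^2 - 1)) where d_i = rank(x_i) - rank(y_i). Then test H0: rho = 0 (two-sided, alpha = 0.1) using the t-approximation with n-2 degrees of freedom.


Step 1: Rank x and y separately (midranks; no ties here).
rank(x): 7->4, 16->8, 4->3, 2->1, 11->5, 17->9, 14->6, 15->7, 3->2
rank(y): 12->7, 2->1, 7->4, 17->9, 5->2, 9->5, 6->3, 13->8, 10->6
Step 2: d_i = R_x(i) - R_y(i); compute d_i^2.
  (4-7)^2=9, (8-1)^2=49, (3-4)^2=1, (1-9)^2=64, (5-2)^2=9, (9-5)^2=16, (6-3)^2=9, (7-8)^2=1, (2-6)^2=16
sum(d^2) = 174.
Step 3: rho = 1 - 6*174 / (9*(9^2 - 1)) = 1 - 1044/720 = -0.450000.
Step 4: Under H0, t = rho * sqrt((n-2)/(1-rho^2)) = -1.3332 ~ t(7).
Step 5: Two-sided p-value from the t-distribution with 7 df = 0.224216.
Step 6: alpha = 0.1. fail to reject H0.

rho = -0.4500, p = 0.224216, fail to reject H0 at alpha = 0.1.
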